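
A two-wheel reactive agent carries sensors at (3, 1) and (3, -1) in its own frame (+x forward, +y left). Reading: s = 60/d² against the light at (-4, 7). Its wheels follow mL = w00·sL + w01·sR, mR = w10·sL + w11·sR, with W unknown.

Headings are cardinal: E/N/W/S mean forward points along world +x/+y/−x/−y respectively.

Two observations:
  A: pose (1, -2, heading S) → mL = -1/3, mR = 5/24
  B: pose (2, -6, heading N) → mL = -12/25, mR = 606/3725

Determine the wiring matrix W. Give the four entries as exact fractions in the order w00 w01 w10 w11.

obs A: pose=(1,-2,S) → sL=1/3, sR=3/8, mL=-1/3, mR=5/24
obs B: pose=(2,-6,N) → sL=12/25, sR=60/149, mL=-12/25, mR=606/3725
sensor matrix S = [[1/3, 3/8], [12/25, 60/149]]; det S = -341/7450
solve [mL_A; mL_B] = S·[w00; w01] and [mR_A; mR_B] = S·[w10; w11]:
  w00 = -1, w01 = 0, w10 = -1/2, w11 = 1

-1 0 -1/2 1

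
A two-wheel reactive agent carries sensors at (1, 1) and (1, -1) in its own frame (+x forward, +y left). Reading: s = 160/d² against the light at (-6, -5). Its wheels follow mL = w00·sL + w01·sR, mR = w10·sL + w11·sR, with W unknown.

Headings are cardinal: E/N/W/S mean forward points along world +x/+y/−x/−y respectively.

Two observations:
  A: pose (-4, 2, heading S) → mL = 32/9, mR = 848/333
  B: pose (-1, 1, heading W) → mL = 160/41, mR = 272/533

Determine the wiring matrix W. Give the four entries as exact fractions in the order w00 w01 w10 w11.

1 0 -1/2 1

obs A: pose=(-4,2,S) → sL=32/9, sR=160/37, mL=32/9, mR=848/333
obs B: pose=(-1,1,W) → sL=160/41, sR=32/13, mL=160/41, mR=272/533
sensor matrix S = [[32/9, 160/37], [160/41, 32/13]]; det S = -1441792/177489
solve [mL_A; mL_B] = S·[w00; w01] and [mR_A; mR_B] = S·[w10; w11]:
  w00 = 1, w01 = 0, w10 = -1/2, w11 = 1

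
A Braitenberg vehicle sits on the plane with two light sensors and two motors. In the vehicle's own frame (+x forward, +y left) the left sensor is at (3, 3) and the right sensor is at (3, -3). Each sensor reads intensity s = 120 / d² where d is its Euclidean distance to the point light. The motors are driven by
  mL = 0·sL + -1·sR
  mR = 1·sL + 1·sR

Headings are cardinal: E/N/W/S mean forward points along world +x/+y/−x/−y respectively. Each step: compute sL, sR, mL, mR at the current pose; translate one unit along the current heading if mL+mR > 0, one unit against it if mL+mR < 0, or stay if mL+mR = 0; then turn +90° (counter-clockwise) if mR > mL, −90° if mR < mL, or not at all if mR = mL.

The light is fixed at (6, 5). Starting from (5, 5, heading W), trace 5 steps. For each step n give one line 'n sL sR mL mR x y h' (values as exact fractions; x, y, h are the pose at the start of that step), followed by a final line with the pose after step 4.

0 24/5 24/5 -24/5 48/5 5 5 W
1 12 60/17 -60/17 264/17 4 5 S
2 24 120/17 -120/17 528/17 4 4 E
3 6 15 -15 21 5 4 N
4 24/5 24/5 -24/5 48/5 5 5 W
final 4 5 S

n=0: pose=(5,5,W); sL=24/5, sR=24/5; mL=-24/5, mR=48/5; mL+mR=24/5 → advance +1; mR−mL=72/5 → turn +1·90°
n=1: pose=(4,5,S); sL=12, sR=60/17; mL=-60/17, mR=264/17; mL+mR=12 → advance +1; mR−mL=324/17 → turn +1·90°
n=2: pose=(4,4,E); sL=24, sR=120/17; mL=-120/17, mR=528/17; mL+mR=24 → advance +1; mR−mL=648/17 → turn +1·90°
n=3: pose=(5,4,N); sL=6, sR=15; mL=-15, mR=21; mL+mR=6 → advance +1; mR−mL=36 → turn +1·90°
n=4: pose=(5,5,W); sL=24/5, sR=24/5; mL=-24/5, mR=48/5; mL+mR=24/5 → advance +1; mR−mL=72/5 → turn +1·90°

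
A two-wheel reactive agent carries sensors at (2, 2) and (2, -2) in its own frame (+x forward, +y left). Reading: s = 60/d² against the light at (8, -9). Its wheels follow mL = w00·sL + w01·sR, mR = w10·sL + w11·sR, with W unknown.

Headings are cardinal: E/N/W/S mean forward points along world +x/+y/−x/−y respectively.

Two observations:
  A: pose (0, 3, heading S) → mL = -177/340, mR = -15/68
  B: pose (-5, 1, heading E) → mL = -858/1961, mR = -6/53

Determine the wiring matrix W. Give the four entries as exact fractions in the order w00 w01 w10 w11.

obs A: pose=(0,3,S) → sL=15/34, sR=3/10, mL=-177/340, mR=-15/68
obs B: pose=(-5,1,E) → sL=12/53, sR=12/37, mL=-858/1961, mR=-6/53
sensor matrix S = [[15/34, 3/10], [12/53, 12/37]]; det S = 12528/166685
solve [mL_A; mL_B] = S·[w00; w01] and [mR_A; mR_B] = S·[w10; w11]:
  w00 = -1/2, w01 = -1, w10 = -1/2, w11 = 0

-1/2 -1 -1/2 0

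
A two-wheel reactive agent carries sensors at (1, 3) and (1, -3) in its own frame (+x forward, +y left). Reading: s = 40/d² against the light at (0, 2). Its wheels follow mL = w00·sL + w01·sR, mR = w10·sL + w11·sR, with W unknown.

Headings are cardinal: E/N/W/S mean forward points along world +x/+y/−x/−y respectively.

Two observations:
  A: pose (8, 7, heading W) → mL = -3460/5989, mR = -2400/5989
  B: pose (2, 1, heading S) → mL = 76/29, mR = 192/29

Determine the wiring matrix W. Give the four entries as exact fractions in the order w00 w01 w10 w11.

-1 1/2 -1 1

obs A: pose=(8,7,W) → sL=40/53, sR=40/113, mL=-3460/5989, mR=-2400/5989
obs B: pose=(2,1,S) → sL=40/29, sR=8, mL=76/29, mR=192/29
sensor matrix S = [[40/53, 40/113], [40/29, 8]]; det S = 963840/173681
solve [mL_A; mL_B] = S·[w00; w01] and [mR_A; mR_B] = S·[w10; w11]:
  w00 = -1, w01 = 1/2, w10 = -1, w11 = 1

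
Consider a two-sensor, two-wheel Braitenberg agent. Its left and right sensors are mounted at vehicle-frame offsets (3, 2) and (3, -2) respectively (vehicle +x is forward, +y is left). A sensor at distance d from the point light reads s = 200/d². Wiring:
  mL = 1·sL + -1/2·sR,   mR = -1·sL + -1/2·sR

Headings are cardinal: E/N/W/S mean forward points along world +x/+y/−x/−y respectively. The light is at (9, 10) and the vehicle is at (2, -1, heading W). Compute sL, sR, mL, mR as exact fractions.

200/269 200/181 9300/48689 -63100/48689

left sensor world pos  = (-1, -3); dL² = 269
right sensor world pos = (-1, 1); dR² = 181
sL = 200/269 = 200/269
sR = 200/181 = 200/181
mL = 1·sL + -1/2·sR = 9300/48689
mR = -1·sL + -1/2·sR = -63100/48689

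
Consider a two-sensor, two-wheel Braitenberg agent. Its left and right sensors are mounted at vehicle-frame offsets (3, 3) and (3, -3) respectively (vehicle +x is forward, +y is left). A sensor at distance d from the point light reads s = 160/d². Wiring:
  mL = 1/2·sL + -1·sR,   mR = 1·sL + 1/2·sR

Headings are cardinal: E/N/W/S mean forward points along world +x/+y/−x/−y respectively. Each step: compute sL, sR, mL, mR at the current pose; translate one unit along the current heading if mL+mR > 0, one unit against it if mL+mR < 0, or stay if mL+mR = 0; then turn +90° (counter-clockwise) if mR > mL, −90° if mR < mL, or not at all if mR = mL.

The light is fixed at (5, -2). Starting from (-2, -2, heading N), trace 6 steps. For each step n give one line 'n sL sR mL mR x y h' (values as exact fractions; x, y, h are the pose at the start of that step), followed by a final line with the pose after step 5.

n=0: pose=(-2,-2,N); sL=160/109, sR=32/5; mL=-3088/545, mR=2544/545; mL+mR=-544/545 → advance -1; mR−mL=5632/545 → turn +1·90°
n=1: pose=(-2,-3,W); sL=40/29, sR=20/13; mL=-320/377, mR=810/377; mL+mR=490/377 → advance +1; mR−mL=1130/377 → turn +1·90°
n=2: pose=(-3,-3,S); sL=160/41, sR=160/137; mL=4400/5617, mR=25200/5617; mL+mR=29600/5617 → advance +1; mR−mL=20800/5617 → turn +1·90°
n=3: pose=(-3,-4,E); sL=80/13, sR=16/5; mL=-8/65, mR=504/65; mL+mR=496/65 → advance +1; mR−mL=512/65 → turn +1·90°
n=4: pose=(-2,-4,N); sL=160/101, sR=160/17; mL=-14800/1717, mR=10800/1717; mL+mR=-4000/1717 → advance -1; mR−mL=25600/1717 → turn +1·90°
n=5: pose=(-2,-5,W); sL=20/17, sR=8/5; mL=-86/85, mR=168/85; mL+mR=82/85 → advance +1; mR−mL=254/85 → turn +1·90°

0 160/109 32/5 -3088/545 2544/545 -2 -2 N
1 40/29 20/13 -320/377 810/377 -2 -3 W
2 160/41 160/137 4400/5617 25200/5617 -3 -3 S
3 80/13 16/5 -8/65 504/65 -3 -4 E
4 160/101 160/17 -14800/1717 10800/1717 -2 -4 N
5 20/17 8/5 -86/85 168/85 -2 -5 W
final -3 -5 S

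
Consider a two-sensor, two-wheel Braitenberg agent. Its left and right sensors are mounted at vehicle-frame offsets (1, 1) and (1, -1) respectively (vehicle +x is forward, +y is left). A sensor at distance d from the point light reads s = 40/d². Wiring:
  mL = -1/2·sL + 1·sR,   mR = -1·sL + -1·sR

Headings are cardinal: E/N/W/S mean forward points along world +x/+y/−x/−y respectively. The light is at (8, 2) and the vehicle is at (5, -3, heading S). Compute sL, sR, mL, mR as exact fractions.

1 10/13 7/26 -23/13

left sensor world pos  = (6, -4); dL² = 40
right sensor world pos = (4, -4); dR² = 52
sL = 40/40 = 1
sR = 40/52 = 10/13
mL = -1/2·sL + 1·sR = 7/26
mR = -1·sL + -1·sR = -23/13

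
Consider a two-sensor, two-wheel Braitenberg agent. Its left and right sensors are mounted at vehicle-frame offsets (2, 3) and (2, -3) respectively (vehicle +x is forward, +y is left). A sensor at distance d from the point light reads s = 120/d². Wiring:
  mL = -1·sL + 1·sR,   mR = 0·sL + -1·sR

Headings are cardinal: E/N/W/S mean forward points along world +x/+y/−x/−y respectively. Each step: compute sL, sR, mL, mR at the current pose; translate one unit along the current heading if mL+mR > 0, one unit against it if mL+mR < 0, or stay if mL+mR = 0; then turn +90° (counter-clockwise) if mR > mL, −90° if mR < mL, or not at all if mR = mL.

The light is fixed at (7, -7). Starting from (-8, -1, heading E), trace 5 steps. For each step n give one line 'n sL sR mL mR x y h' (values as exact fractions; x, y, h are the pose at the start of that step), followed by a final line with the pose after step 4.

0 12/25 60/89 432/2225 -60/89 -8 -1 E
1 24/37 120/377 -4608/13949 -120/377 -9 -1 S
2 15/37 30/53 315/1961 -30/53 -9 0 E
3 120/221 24/85 -288/1105 -24/85 -10 0 S
4 60/193 60/241 -2880/46513 -60/241 -10 1 W
final -9 1 N

n=0: pose=(-8,-1,E); sL=12/25, sR=60/89; mL=432/2225, mR=-60/89; mL+mR=-12/25 → advance -1; mR−mL=-1932/2225 → turn -1·90°
n=1: pose=(-9,-1,S); sL=24/37, sR=120/377; mL=-4608/13949, mR=-120/377; mL+mR=-24/37 → advance -1; mR−mL=168/13949 → turn +1·90°
n=2: pose=(-9,0,E); sL=15/37, sR=30/53; mL=315/1961, mR=-30/53; mL+mR=-15/37 → advance -1; mR−mL=-1425/1961 → turn -1·90°
n=3: pose=(-10,0,S); sL=120/221, sR=24/85; mL=-288/1105, mR=-24/85; mL+mR=-120/221 → advance -1; mR−mL=-24/1105 → turn -1·90°
n=4: pose=(-10,1,W); sL=60/193, sR=60/241; mL=-2880/46513, mR=-60/241; mL+mR=-60/193 → advance -1; mR−mL=-8700/46513 → turn -1·90°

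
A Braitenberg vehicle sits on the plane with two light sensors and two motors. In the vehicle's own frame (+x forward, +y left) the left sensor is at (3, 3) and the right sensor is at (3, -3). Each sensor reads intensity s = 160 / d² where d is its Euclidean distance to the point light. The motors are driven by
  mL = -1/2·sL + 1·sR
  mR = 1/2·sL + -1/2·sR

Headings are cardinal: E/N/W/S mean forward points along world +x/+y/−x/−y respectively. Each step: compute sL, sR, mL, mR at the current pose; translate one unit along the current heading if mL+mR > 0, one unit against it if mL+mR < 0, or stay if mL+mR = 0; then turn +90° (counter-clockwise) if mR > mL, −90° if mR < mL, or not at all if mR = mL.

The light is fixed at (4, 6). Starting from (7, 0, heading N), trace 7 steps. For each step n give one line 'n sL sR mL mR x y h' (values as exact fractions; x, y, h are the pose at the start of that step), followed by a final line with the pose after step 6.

0 160/9 32/9 -16/3 64/9 7 0 N
1 5/2 40 155/4 -75/4 7 1 W
2 32 160/29 -304/29 384/29 6 1 N
3 16/5 80 392/5 -192/5 6 2 W
4 32 160/17 -112/17 192/17 5 2 N
5 4 40 38 -18 5 3 W
6 160/9 160/9 80/9 0 4 3 N
final 4 4 E

n=0: pose=(7,0,N); sL=160/9, sR=32/9; mL=-16/3, mR=64/9; mL+mR=16/9 → advance +1; mR−mL=112/9 → turn +1·90°
n=1: pose=(7,1,W); sL=5/2, sR=40; mL=155/4, mR=-75/4; mL+mR=20 → advance +1; mR−mL=-115/2 → turn -1·90°
n=2: pose=(6,1,N); sL=32, sR=160/29; mL=-304/29, mR=384/29; mL+mR=80/29 → advance +1; mR−mL=688/29 → turn +1·90°
n=3: pose=(6,2,W); sL=16/5, sR=80; mL=392/5, mR=-192/5; mL+mR=40 → advance +1; mR−mL=-584/5 → turn -1·90°
n=4: pose=(5,2,N); sL=32, sR=160/17; mL=-112/17, mR=192/17; mL+mR=80/17 → advance +1; mR−mL=304/17 → turn +1·90°
n=5: pose=(5,3,W); sL=4, sR=40; mL=38, mR=-18; mL+mR=20 → advance +1; mR−mL=-56 → turn -1·90°
n=6: pose=(4,3,N); sL=160/9, sR=160/9; mL=80/9, mR=0; mL+mR=80/9 → advance +1; mR−mL=-80/9 → turn -1·90°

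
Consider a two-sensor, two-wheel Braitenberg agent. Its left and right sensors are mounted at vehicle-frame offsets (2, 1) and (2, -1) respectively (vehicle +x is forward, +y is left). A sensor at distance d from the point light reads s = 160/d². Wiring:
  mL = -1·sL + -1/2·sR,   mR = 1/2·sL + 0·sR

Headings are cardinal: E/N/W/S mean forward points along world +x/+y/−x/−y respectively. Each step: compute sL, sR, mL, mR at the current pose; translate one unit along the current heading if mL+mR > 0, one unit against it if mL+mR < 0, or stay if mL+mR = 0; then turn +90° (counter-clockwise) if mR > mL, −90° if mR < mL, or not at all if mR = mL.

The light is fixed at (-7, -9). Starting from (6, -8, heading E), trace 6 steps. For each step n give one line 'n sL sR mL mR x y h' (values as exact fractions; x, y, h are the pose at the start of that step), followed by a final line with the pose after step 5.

0 160/229 32/45 -10864/10305 80/229 6 -8 E
1 16/13 80/89 -1944/1157 8/13 5 -8 N
2 160/101 160/101 -240/101 80/101 5 -9 W
3 4/5 40/37 -248/185 2/5 6 -9 S
4 160/229 32/45 -10864/10305 80/229 6 -8 E
5 16/13 80/89 -1944/1157 8/13 5 -8 N
final 5 -9 W

n=0: pose=(6,-8,E); sL=160/229, sR=32/45; mL=-10864/10305, mR=80/229; mL+mR=-7264/10305 → advance -1; mR−mL=14464/10305 → turn +1·90°
n=1: pose=(5,-8,N); sL=16/13, sR=80/89; mL=-1944/1157, mR=8/13; mL+mR=-1232/1157 → advance -1; mR−mL=2656/1157 → turn +1·90°
n=2: pose=(5,-9,W); sL=160/101, sR=160/101; mL=-240/101, mR=80/101; mL+mR=-160/101 → advance -1; mR−mL=320/101 → turn +1·90°
n=3: pose=(6,-9,S); sL=4/5, sR=40/37; mL=-248/185, mR=2/5; mL+mR=-174/185 → advance -1; mR−mL=322/185 → turn +1·90°
n=4: pose=(6,-8,E); sL=160/229, sR=32/45; mL=-10864/10305, mR=80/229; mL+mR=-7264/10305 → advance -1; mR−mL=14464/10305 → turn +1·90°
n=5: pose=(5,-8,N); sL=16/13, sR=80/89; mL=-1944/1157, mR=8/13; mL+mR=-1232/1157 → advance -1; mR−mL=2656/1157 → turn +1·90°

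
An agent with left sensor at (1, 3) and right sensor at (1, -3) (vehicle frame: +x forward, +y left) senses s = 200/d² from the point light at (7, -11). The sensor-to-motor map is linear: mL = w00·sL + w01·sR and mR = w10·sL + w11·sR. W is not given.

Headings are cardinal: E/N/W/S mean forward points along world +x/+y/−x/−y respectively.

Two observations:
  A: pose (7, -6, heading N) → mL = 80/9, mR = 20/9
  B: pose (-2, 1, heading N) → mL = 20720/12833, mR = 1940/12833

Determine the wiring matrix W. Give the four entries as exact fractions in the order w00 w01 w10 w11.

obs A: pose=(7,-6,N) → sL=40/9, sR=40/9, mL=80/9, mR=20/9
obs B: pose=(-2,1,N) → sL=200/313, sR=40/41, mL=20720/12833, mR=1940/12833
sensor matrix S = [[40/9, 40/9], [200/313, 40/41]]; det S = 19200/12833
solve [mL_A; mL_B] = S·[w00; w01] and [mR_A; mR_B] = S·[w10; w11]:
  w00 = 1, w01 = 1, w10 = 1, w11 = -1/2

1 1 1 -1/2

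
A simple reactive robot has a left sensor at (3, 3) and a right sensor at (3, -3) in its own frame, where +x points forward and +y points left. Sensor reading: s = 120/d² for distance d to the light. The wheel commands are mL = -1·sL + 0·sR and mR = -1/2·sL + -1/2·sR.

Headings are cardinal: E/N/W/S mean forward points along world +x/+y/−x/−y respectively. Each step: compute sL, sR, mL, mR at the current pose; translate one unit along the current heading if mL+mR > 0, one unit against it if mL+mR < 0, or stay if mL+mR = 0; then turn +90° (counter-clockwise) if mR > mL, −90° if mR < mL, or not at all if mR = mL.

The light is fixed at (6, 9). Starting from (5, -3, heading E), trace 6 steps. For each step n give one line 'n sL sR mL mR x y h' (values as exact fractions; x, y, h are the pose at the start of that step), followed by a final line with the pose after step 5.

n=0: pose=(5,-3,E); sL=24/17, sR=120/229; mL=-24/17, mR=-3768/3893; mL+mR=-9264/3893 → advance -1; mR−mL=1728/3893 → turn +1·90°
n=1: pose=(4,-3,N); sL=60/53, sR=60/41; mL=-60/53, mR=-2820/2173; mL+mR=-5280/2173 → advance -1; mR−mL=-360/2173 → turn -1·90°
n=2: pose=(4,-4,E); sL=120/101, sR=120/257; mL=-120/101, mR=-21480/25957; mL+mR=-52320/25957 → advance -1; mR−mL=9360/25957 → turn +1·90°
n=3: pose=(3,-4,N); sL=15/17, sR=6/5; mL=-15/17, mR=-177/170; mL+mR=-327/170 → advance -1; mR−mL=-27/170 → turn -1·90°
n=4: pose=(3,-5,E); sL=120/121, sR=120/289; mL=-120/121, mR=-24600/34969; mL+mR=-59280/34969 → advance -1; mR−mL=10080/34969 → turn +1·90°
n=5: pose=(2,-5,N); sL=12/17, sR=60/61; mL=-12/17, mR=-876/1037; mL+mR=-1608/1037 → advance -1; mR−mL=-144/1037 → turn -1·90°

0 24/17 120/229 -24/17 -3768/3893 5 -3 E
1 60/53 60/41 -60/53 -2820/2173 4 -3 N
2 120/101 120/257 -120/101 -21480/25957 4 -4 E
3 15/17 6/5 -15/17 -177/170 3 -4 N
4 120/121 120/289 -120/121 -24600/34969 3 -5 E
5 12/17 60/61 -12/17 -876/1037 2 -5 N
final 2 -6 E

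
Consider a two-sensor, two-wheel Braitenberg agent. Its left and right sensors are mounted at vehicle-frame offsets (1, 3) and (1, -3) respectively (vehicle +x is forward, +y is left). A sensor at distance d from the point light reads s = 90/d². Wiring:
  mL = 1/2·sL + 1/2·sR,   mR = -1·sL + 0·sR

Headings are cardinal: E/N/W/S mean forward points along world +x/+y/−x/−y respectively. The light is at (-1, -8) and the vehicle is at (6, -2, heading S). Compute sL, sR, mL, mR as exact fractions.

left sensor world pos  = (9, -3); dL² = 125
right sensor world pos = (3, -3); dR² = 41
sL = 90/125 = 18/25
sR = 90/41 = 90/41
mL = 1/2·sL + 1/2·sR = 1494/1025
mR = -1·sL + 0·sR = -18/25

18/25 90/41 1494/1025 -18/25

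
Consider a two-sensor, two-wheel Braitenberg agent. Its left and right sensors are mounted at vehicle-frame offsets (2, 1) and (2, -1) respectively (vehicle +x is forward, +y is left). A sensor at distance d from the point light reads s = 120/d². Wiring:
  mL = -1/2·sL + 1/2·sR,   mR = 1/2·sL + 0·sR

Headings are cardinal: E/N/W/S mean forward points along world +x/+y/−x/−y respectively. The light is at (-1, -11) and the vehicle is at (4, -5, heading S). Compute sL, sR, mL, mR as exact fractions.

left sensor world pos  = (5, -7); dL² = 52
right sensor world pos = (3, -7); dR² = 32
sL = 120/52 = 30/13
sR = 120/32 = 15/4
mL = -1/2·sL + 1/2·sR = 75/104
mR = 1/2·sL + 0·sR = 15/13

30/13 15/4 75/104 15/13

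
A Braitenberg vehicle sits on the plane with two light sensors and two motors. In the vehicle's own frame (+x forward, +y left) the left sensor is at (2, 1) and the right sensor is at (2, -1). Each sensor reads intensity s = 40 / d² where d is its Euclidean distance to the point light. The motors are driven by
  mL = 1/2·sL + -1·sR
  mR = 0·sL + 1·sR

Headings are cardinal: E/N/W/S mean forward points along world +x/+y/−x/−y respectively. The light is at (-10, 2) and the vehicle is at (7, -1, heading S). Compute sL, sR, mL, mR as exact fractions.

40/349 40/281 -8340/98069 40/281

left sensor world pos  = (8, -3); dL² = 349
right sensor world pos = (6, -3); dR² = 281
sL = 40/349 = 40/349
sR = 40/281 = 40/281
mL = 1/2·sL + -1·sR = -8340/98069
mR = 0·sL + 1·sR = 40/281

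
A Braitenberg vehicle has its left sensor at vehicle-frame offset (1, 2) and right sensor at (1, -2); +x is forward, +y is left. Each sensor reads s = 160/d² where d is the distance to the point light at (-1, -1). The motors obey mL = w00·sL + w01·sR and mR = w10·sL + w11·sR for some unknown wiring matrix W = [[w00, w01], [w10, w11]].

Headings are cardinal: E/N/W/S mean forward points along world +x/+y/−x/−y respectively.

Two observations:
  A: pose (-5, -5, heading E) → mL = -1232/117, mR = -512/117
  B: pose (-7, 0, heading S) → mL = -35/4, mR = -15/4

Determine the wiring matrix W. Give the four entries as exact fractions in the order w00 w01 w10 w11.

-1 1/2 -1/2 1/2

obs A: pose=(-5,-5,E) → sL=160/13, sR=32/9, mL=-1232/117, mR=-512/117
obs B: pose=(-7,0,S) → sL=10, sR=5/2, mL=-35/4, mR=-15/4
sensor matrix S = [[160/13, 32/9], [10, 5/2]]; det S = -560/117
solve [mL_A; mL_B] = S·[w00; w01] and [mR_A; mR_B] = S·[w10; w11]:
  w00 = -1, w01 = 1/2, w10 = -1/2, w11 = 1/2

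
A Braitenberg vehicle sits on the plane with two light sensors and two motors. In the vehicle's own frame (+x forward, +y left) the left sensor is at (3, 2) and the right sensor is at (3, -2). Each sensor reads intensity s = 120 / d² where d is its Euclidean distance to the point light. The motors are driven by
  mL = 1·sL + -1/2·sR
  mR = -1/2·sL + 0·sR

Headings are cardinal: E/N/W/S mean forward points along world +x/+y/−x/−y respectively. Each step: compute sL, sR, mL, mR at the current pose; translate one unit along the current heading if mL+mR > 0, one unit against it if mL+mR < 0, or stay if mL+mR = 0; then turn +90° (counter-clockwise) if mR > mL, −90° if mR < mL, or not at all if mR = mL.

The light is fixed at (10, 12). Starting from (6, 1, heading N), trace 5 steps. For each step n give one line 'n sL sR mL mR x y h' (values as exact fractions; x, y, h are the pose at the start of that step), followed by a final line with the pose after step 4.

0 6/5 30/17 27/85 -3/5 6 1 N
1 120/101 120/197 17580/19897 -60/101 6 0 E
2 60/113 12/25 822/2825 -30/113 7 0 S
3 40/87 120/157 1060/13659 -20/87 7 -1 W
4 30/29 6/5 63/145 -15/29 8 -1 N
final 8 -2 E

n=0: pose=(6,1,N); sL=6/5, sR=30/17; mL=27/85, mR=-3/5; mL+mR=-24/85 → advance -1; mR−mL=-78/85 → turn -1·90°
n=1: pose=(6,0,E); sL=120/101, sR=120/197; mL=17580/19897, mR=-60/101; mL+mR=5760/19897 → advance +1; mR−mL=-29400/19897 → turn -1·90°
n=2: pose=(7,0,S); sL=60/113, sR=12/25; mL=822/2825, mR=-30/113; mL+mR=72/2825 → advance +1; mR−mL=-1572/2825 → turn -1·90°
n=3: pose=(7,-1,W); sL=40/87, sR=120/157; mL=1060/13659, mR=-20/87; mL+mR=-2080/13659 → advance -1; mR−mL=-1400/4553 → turn -1·90°
n=4: pose=(8,-1,N); sL=30/29, sR=6/5; mL=63/145, mR=-15/29; mL+mR=-12/145 → advance -1; mR−mL=-138/145 → turn -1·90°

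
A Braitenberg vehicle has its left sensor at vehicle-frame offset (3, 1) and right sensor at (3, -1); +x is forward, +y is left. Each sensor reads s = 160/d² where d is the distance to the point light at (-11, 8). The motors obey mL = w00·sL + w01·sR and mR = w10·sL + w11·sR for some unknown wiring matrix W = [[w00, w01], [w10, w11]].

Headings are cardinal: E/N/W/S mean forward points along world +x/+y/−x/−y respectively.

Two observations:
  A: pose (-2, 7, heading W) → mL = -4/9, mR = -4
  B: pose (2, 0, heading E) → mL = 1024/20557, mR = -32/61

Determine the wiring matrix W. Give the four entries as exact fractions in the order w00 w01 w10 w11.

1 -1 -1 0

obs A: pose=(-2,7,W) → sL=4, sR=40/9, mL=-4/9, mR=-4
obs B: pose=(2,0,E) → sL=32/61, sR=160/337, mL=1024/20557, mR=-32/61
sensor matrix S = [[4, 40/9], [32/61, 160/337]]; det S = -80000/185013
solve [mL_A; mL_B] = S·[w00; w01] and [mR_A; mR_B] = S·[w10; w11]:
  w00 = 1, w01 = -1, w10 = -1, w11 = 0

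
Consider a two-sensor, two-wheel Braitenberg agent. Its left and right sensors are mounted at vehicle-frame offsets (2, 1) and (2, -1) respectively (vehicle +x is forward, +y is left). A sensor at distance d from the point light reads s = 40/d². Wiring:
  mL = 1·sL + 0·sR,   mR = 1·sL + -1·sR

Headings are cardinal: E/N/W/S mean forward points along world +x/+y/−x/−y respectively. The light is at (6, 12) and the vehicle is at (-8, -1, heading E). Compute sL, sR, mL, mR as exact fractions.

5/36 2/17 5/36 13/612

left sensor world pos  = (-6, 0); dL² = 288
right sensor world pos = (-6, -2); dR² = 340
sL = 40/288 = 5/36
sR = 40/340 = 2/17
mL = 1·sL + 0·sR = 5/36
mR = 1·sL + -1·sR = 13/612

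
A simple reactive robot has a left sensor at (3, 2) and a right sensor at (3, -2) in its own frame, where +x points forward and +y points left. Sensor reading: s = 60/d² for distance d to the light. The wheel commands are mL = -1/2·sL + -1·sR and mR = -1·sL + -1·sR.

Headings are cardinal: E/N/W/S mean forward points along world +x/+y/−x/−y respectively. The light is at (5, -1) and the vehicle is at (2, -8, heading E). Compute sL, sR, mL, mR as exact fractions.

left sensor world pos  = (5, -6); dL² = 25
right sensor world pos = (5, -10); dR² = 81
sL = 60/25 = 12/5
sR = 60/81 = 20/27
mL = -1/2·sL + -1·sR = -262/135
mR = -1·sL + -1·sR = -424/135

12/5 20/27 -262/135 -424/135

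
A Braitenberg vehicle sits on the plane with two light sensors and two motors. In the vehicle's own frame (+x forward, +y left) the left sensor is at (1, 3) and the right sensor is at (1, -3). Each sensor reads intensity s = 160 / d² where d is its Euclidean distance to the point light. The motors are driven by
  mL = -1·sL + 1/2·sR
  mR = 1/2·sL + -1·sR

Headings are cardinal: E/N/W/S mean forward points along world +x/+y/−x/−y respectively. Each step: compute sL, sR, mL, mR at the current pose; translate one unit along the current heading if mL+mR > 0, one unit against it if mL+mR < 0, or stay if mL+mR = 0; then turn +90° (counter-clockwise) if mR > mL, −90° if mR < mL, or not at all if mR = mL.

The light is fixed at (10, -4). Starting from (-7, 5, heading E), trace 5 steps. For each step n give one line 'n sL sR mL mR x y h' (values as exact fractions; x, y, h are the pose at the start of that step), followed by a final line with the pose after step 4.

0 2/5 40/73 -46/365 -127/365 -7 5 E
1 160/289 32/101 -11536/29189 -1168/29189 -8 5 S
2 80/229 80/169 -4360/38701 -11560/38701 -8 6 E
3 160/337 32/113 -12688/38081 -1744/38081 -9 6 S
4 4/13 40/97 -128/1261 -326/1261 -9 7 E
final -10 7 S

n=0: pose=(-7,5,E); sL=2/5, sR=40/73; mL=-46/365, mR=-127/365; mL+mR=-173/365 → advance -1; mR−mL=-81/365 → turn -1·90°
n=1: pose=(-8,5,S); sL=160/289, sR=32/101; mL=-11536/29189, mR=-1168/29189; mL+mR=-12704/29189 → advance -1; mR−mL=10368/29189 → turn +1·90°
n=2: pose=(-8,6,E); sL=80/229, sR=80/169; mL=-4360/38701, mR=-11560/38701; mL+mR=-15920/38701 → advance -1; mR−mL=-7200/38701 → turn -1·90°
n=3: pose=(-9,6,S); sL=160/337, sR=32/113; mL=-12688/38081, mR=-1744/38081; mL+mR=-14432/38081 → advance -1; mR−mL=10944/38081 → turn +1·90°
n=4: pose=(-9,7,E); sL=4/13, sR=40/97; mL=-128/1261, mR=-326/1261; mL+mR=-454/1261 → advance -1; mR−mL=-198/1261 → turn -1·90°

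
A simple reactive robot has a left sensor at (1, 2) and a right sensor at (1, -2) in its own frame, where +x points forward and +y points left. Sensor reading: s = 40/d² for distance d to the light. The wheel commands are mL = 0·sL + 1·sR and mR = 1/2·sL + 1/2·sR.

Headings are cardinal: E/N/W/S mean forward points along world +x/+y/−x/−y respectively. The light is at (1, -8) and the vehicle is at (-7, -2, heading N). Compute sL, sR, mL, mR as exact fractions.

left sensor world pos  = (-9, -1); dL² = 149
right sensor world pos = (-5, -1); dR² = 85
sL = 40/149 = 40/149
sR = 40/85 = 8/17
mL = 0·sL + 1·sR = 8/17
mR = 1/2·sL + 1/2·sR = 936/2533

40/149 8/17 8/17 936/2533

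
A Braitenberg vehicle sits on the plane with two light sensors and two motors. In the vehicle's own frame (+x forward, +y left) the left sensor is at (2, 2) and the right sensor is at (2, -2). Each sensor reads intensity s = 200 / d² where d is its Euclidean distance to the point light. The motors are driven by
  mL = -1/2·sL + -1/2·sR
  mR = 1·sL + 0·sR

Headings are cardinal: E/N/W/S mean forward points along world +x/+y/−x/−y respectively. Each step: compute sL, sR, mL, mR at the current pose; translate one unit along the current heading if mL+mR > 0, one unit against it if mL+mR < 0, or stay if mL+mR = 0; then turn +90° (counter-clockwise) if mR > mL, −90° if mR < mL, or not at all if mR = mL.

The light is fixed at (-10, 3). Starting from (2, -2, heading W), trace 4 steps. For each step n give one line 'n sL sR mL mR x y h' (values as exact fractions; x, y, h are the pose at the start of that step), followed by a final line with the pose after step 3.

n=0: pose=(2,-2,W); sL=200/149, sR=200/109; mL=-25800/16241, mR=200/149; mL+mR=-4000/16241 → advance -1; mR−mL=47600/16241 → turn +1·90°
n=1: pose=(3,-2,S); sL=100/137, sR=20/17; mL=-2220/2329, mR=100/137; mL+mR=-520/2329 → advance -1; mR−mL=3920/2329 → turn +1·90°
n=2: pose=(3,-1,E); sL=200/229, sR=200/261; mL=-49000/59769, mR=200/229; mL+mR=3200/59769 → advance +1; mR−mL=101200/59769 → turn +1·90°
n=3: pose=(4,-1,N); sL=50/37, sR=10/13; mL=-510/481, mR=50/37; mL+mR=140/481 → advance +1; mR−mL=1160/481 → turn +1·90°

0 200/149 200/109 -25800/16241 200/149 2 -2 W
1 100/137 20/17 -2220/2329 100/137 3 -2 S
2 200/229 200/261 -49000/59769 200/229 3 -1 E
3 50/37 10/13 -510/481 50/37 4 -1 N
final 4 0 W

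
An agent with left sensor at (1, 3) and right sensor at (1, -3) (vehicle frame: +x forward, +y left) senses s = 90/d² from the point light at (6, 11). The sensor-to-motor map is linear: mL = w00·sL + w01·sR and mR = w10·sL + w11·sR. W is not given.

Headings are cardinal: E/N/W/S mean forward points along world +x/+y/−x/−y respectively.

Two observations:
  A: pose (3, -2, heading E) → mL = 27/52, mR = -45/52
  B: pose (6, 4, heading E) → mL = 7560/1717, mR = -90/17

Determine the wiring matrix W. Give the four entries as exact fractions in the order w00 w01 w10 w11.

obs A: pose=(3,-2,E) → sL=45/52, sR=9/26, mL=27/52, mR=-45/52
obs B: pose=(6,4,E) → sL=90/17, sR=90/101, mL=7560/1717, mR=-90/17
sensor matrix S = [[45/52, 9/26], [90/17, 90/101]]; det S = -3645/3434
solve [mL_A; mL_B] = S·[w00; w01] and [mR_A; mR_B] = S·[w10; w11]:
  w00 = 1, w01 = -1, w10 = -1, w11 = 0

1 -1 -1 0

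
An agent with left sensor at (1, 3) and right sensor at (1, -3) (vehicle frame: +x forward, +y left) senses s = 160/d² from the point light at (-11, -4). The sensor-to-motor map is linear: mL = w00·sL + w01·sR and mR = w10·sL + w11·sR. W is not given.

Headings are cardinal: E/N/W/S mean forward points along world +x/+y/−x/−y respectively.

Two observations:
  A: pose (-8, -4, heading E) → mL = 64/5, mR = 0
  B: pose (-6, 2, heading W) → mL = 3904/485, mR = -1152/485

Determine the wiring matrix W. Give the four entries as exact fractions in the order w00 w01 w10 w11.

obs A: pose=(-8,-4,E) → sL=32/5, sR=32/5, mL=64/5, mR=0
obs B: pose=(-6,2,W) → sL=32/5, sR=160/97, mL=3904/485, mR=-1152/485
sensor matrix S = [[32/5, 32/5], [32/5, 160/97]]; det S = -73728/2425
solve [mL_A; mL_B] = S·[w00; w01] and [mR_A; mR_B] = S·[w10; w11]:
  w00 = 1, w01 = 1, w10 = -1/2, w11 = 1/2

1 1 -1/2 1/2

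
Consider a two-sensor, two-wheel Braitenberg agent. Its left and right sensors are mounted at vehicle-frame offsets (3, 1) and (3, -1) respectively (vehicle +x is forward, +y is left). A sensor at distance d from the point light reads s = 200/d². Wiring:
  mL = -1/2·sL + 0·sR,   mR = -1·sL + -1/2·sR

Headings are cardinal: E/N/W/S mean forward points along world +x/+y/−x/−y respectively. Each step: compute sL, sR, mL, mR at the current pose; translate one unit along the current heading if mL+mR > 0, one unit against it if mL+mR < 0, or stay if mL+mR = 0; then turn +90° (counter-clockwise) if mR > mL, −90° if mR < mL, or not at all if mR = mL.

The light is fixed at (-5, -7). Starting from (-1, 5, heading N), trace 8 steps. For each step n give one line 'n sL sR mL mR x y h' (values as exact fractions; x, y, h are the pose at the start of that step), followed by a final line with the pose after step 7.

0 100/117 4/5 -50/117 -734/585 -1 5 N
1 200/193 200/149 -100/193 -49100/28757 -1 4 E
2 5/2 50/17 -5/4 -135/34 -2 4 S
3 200/121 200/169 -100/121 -45900/20449 -2 5 W
4 100/117 4/5 -50/117 -734/585 -1 5 N
5 200/193 200/149 -100/193 -49100/28757 -1 4 E
6 5/2 50/17 -5/4 -135/34 -2 4 S
7 200/121 200/169 -100/121 -45900/20449 -2 5 W
final -1 5 N

n=0: pose=(-1,5,N); sL=100/117, sR=4/5; mL=-50/117, mR=-734/585; mL+mR=-328/195 → advance -1; mR−mL=-484/585 → turn -1·90°
n=1: pose=(-1,4,E); sL=200/193, sR=200/149; mL=-100/193, mR=-49100/28757; mL+mR=-64000/28757 → advance -1; mR−mL=-34200/28757 → turn -1·90°
n=2: pose=(-2,4,S); sL=5/2, sR=50/17; mL=-5/4, mR=-135/34; mL+mR=-355/68 → advance -1; mR−mL=-185/68 → turn -1·90°
n=3: pose=(-2,5,W); sL=200/121, sR=200/169; mL=-100/121, mR=-45900/20449; mL+mR=-62800/20449 → advance -1; mR−mL=-29000/20449 → turn -1·90°
n=4: pose=(-1,5,N); sL=100/117, sR=4/5; mL=-50/117, mR=-734/585; mL+mR=-328/195 → advance -1; mR−mL=-484/585 → turn -1·90°
n=5: pose=(-1,4,E); sL=200/193, sR=200/149; mL=-100/193, mR=-49100/28757; mL+mR=-64000/28757 → advance -1; mR−mL=-34200/28757 → turn -1·90°
n=6: pose=(-2,4,S); sL=5/2, sR=50/17; mL=-5/4, mR=-135/34; mL+mR=-355/68 → advance -1; mR−mL=-185/68 → turn -1·90°
n=7: pose=(-2,5,W); sL=200/121, sR=200/169; mL=-100/121, mR=-45900/20449; mL+mR=-62800/20449 → advance -1; mR−mL=-29000/20449 → turn -1·90°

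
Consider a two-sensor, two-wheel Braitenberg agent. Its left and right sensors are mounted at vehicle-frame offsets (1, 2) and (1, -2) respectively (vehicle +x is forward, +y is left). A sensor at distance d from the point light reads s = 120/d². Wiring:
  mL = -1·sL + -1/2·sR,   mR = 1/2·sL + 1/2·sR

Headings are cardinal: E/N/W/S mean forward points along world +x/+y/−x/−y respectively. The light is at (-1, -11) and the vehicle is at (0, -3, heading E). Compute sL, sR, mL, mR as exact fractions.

left sensor world pos  = (1, -1); dL² = 104
right sensor world pos = (1, -5); dR² = 40
sL = 120/104 = 15/13
sR = 120/40 = 3
mL = -1·sL + -1/2·sR = -69/26
mR = 1/2·sL + 1/2·sR = 27/13

15/13 3 -69/26 27/13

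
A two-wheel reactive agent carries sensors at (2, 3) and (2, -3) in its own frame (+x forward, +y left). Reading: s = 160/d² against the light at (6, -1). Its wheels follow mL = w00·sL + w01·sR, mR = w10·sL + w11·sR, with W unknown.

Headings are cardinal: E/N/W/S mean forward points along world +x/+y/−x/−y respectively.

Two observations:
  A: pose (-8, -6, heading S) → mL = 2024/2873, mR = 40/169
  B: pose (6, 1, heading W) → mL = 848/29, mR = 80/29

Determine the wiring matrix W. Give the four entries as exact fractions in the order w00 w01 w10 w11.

obs A: pose=(-8,-6,S) → sL=16/17, sR=80/169, mL=2024/2873, mR=40/169
obs B: pose=(6,1,W) → sL=32, sR=160/29, mL=848/29, mR=80/29
sensor matrix S = [[16/17, 80/169], [32, 160/29]]; det S = -829440/83317
solve [mL_A; mL_B] = S·[w00; w01] and [mR_A; mR_B] = S·[w10; w11]:
  w00 = 1, w01 = -1/2, w10 = 0, w11 = 1/2

1 -1/2 0 1/2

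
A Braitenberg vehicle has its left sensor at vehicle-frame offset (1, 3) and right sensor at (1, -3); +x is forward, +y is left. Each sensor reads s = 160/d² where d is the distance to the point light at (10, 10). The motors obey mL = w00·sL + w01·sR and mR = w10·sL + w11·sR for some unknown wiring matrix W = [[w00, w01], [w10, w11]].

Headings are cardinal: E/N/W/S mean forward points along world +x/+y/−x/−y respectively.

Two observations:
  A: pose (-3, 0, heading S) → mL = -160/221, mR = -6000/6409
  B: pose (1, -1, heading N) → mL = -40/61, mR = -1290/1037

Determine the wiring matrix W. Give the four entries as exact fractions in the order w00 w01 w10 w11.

-1 0 -1 -1/2

obs A: pose=(-3,0,S) → sL=160/221, sR=160/377, mL=-160/221, mR=-6000/6409
obs B: pose=(1,-1,N) → sL=40/61, sR=20/17, mL=-40/61, mR=-1290/1037
sensor matrix S = [[160/221, 160/377], [40/61, 20/17]]; det S = 3811200/6646133
solve [mL_A; mL_B] = S·[w00; w01] and [mR_A; mR_B] = S·[w10; w11]:
  w00 = -1, w01 = 0, w10 = -1, w11 = -1/2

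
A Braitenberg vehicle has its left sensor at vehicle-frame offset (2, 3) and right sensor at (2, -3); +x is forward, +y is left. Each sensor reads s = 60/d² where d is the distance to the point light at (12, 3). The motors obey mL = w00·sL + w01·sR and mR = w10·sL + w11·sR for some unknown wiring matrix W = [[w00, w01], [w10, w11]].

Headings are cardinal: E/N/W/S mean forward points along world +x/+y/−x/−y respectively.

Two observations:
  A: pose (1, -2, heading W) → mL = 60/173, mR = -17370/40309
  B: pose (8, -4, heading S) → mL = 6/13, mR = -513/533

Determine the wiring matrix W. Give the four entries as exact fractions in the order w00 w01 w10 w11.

obs A: pose=(1,-2,W) → sL=60/233, sR=60/173, mL=60/173, mR=-17370/40309
obs B: pose=(8,-4,S) → sL=30/41, sR=6/13, mL=6/13, mR=-513/533
sensor matrix S = [[60/233, 60/173], [30/41, 6/13]]; det S = -2898720/21484697
solve [mL_A; mL_B] = S·[w00; w01] and [mR_A; mR_B] = S·[w10; w11]:
  w00 = 0, w01 = 1, w10 = -1, w11 = -1/2

0 1 -1 -1/2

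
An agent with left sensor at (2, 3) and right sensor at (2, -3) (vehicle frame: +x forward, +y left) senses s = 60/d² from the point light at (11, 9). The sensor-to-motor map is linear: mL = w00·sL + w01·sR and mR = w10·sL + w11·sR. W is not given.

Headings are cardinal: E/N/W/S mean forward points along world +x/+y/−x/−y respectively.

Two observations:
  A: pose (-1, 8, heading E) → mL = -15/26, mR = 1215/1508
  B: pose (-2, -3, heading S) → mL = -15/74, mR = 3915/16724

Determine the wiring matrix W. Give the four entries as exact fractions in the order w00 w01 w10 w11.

obs A: pose=(-1,8,E) → sL=15/26, sR=15/29, mL=-15/26, mR=1215/1508
obs B: pose=(-2,-3,S) → sL=15/74, sR=15/113, mL=-15/74, mR=3915/16724
sensor matrix S = [[15/26, 15/29], [15/74, 15/113]]; det S = -44550/1576237
solve [mL_A; mL_B] = S·[w00; w01] and [mR_A; mR_B] = S·[w10; w11]:
  w00 = -1, w01 = 0, w10 = 1/2, w11 = 1

-1 0 1/2 1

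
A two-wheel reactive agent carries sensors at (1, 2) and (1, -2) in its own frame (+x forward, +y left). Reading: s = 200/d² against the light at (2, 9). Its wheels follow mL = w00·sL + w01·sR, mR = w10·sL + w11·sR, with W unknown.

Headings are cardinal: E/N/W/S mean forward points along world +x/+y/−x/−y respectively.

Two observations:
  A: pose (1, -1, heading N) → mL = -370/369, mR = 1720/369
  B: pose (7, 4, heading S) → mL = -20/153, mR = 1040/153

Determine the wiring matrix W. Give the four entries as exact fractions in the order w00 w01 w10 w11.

obs A: pose=(1,-1,N) → sL=20/9, sR=100/41, mL=-370/369, mR=1720/369
obs B: pose=(7,4,S) → sL=40/17, sR=40/9, mL=-20/153, mR=1040/153
sensor matrix S = [[20/9, 100/41], [40/17, 40/9]]; det S = 233600/56457
solve [mL_A; mL_B] = S·[w00; w01] and [mR_A; mR_B] = S·[w10; w11]:
  w00 = -1, w01 = 1/2, w10 = 1, w11 = 1

-1 1/2 1 1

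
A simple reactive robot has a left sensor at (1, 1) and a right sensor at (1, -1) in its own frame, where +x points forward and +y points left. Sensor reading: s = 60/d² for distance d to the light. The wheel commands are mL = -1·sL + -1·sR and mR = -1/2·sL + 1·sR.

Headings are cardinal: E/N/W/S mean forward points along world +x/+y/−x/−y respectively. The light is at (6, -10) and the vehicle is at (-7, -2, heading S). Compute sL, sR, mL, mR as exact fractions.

left sensor world pos  = (-6, -3); dL² = 193
right sensor world pos = (-8, -3); dR² = 245
sL = 60/193 = 60/193
sR = 60/245 = 12/49
mL = -1·sL + -1·sR = -5256/9457
mR = -1/2·sL + 1·sR = 846/9457

60/193 12/49 -5256/9457 846/9457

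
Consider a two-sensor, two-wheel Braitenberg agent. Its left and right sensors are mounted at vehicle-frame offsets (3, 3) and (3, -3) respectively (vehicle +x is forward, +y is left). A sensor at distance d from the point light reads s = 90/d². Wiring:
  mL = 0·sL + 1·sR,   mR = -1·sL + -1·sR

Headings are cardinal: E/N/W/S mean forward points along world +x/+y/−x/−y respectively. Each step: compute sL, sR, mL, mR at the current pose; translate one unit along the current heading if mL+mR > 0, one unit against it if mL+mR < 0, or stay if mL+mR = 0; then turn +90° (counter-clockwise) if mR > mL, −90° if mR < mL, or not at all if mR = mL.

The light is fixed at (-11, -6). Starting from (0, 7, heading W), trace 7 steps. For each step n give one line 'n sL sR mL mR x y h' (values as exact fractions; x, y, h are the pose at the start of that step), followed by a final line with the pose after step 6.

0 45/82 9/32 9/32 -1089/1312 0 7 W
1 90/337 90/481 90/481 -73620/162097 1 7 N
2 1/5 5/17 5/17 -42/85 1 6 E
3 90/277 18/29 18/29 -7596/8033 0 6 S
4 45/82 9/32 9/32 -1089/1312 0 7 W
5 90/337 90/481 90/481 -73620/162097 1 7 N
6 1/5 5/17 5/17 -42/85 1 6 E
final 0 6 S

n=0: pose=(0,7,W); sL=45/82, sR=9/32; mL=9/32, mR=-1089/1312; mL+mR=-45/82 → advance -1; mR−mL=-729/656 → turn -1·90°
n=1: pose=(1,7,N); sL=90/337, sR=90/481; mL=90/481, mR=-73620/162097; mL+mR=-90/337 → advance -1; mR−mL=-103950/162097 → turn -1·90°
n=2: pose=(1,6,E); sL=1/5, sR=5/17; mL=5/17, mR=-42/85; mL+mR=-1/5 → advance -1; mR−mL=-67/85 → turn -1·90°
n=3: pose=(0,6,S); sL=90/277, sR=18/29; mL=18/29, mR=-7596/8033; mL+mR=-90/277 → advance -1; mR−mL=-12582/8033 → turn -1·90°
n=4: pose=(0,7,W); sL=45/82, sR=9/32; mL=9/32, mR=-1089/1312; mL+mR=-45/82 → advance -1; mR−mL=-729/656 → turn -1·90°
n=5: pose=(1,7,N); sL=90/337, sR=90/481; mL=90/481, mR=-73620/162097; mL+mR=-90/337 → advance -1; mR−mL=-103950/162097 → turn -1·90°
n=6: pose=(1,6,E); sL=1/5, sR=5/17; mL=5/17, mR=-42/85; mL+mR=-1/5 → advance -1; mR−mL=-67/85 → turn -1·90°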